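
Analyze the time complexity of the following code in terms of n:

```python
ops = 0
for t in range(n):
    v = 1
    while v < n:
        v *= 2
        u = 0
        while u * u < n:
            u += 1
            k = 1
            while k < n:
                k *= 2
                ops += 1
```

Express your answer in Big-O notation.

Each loop level contributes: n × log n × √n × log n. Multiplying the contributions gives O(n√n log² n).

Answer: O(n√n log² n)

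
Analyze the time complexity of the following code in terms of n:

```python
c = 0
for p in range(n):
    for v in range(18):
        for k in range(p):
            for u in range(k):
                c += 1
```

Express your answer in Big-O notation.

Each loop level contributes: n × 1 × n × n. Multiplying the contributions gives O(n^3).

Answer: O(n^3)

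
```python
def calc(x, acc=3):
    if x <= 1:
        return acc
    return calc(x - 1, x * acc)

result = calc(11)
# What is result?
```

Accumulator trace (n, acc): (11, 3) -> (10, 33) -> (9, 330) -> (8, 2970) -> (7, 23760) -> (6, 166320) -> (5, 997920) -> (4, 4989600) -> (3, 19958400) -> (2, 59875200) -> (1, 119750400) -> return 119750400

Answer: 119750400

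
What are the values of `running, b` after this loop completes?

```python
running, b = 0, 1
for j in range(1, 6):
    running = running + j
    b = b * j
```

Sum and factorial of 1 to 5
`running, b` takes the values: (0, 1) → (1, 1) → (3, 1) → (3, 2) → (6, 2) → (6, 6) → (10, 6) → (10, 24) → (15, 24) → (15, 120)

Answer: 15, 120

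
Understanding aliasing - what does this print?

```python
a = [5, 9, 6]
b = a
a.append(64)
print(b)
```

Key concept: basic list aliasing.
Step by step:
`a = [5, 9, 6]` → a = [5, 9, 6]
`b = a` → b = [5, 9, 6] (same object as a)
`a.append(64)` → a = [5, 9, 6, 64] (same object as b); b = [5, 9, 6, 64] (same object as a)
`print(b)` → prints [5, 9, 6, 64]

Answer: [5, 9, 6, 64]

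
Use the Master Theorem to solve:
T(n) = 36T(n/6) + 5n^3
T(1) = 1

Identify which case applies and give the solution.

a=36, b=6, f(n)=5n^3. log_6(36) = 2. Since c=3 > 2 and the regularity condition holds (36(n/6)^3 = (36/6^3)n^3 with 36/6^3 < 1), Case 3 applies: T(n) = Θ(f(n)) = O(n^3).

Answer: O(n^3) - Case 3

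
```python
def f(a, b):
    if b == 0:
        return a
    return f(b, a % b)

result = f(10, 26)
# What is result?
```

f(10, 26) -> f(26, 10) -> f(10, 6) -> f(6, 4) -> f(4, 2) -> f(2, 0) -> 2

Answer: 2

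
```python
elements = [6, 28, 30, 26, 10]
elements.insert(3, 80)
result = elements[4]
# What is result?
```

Trace:
`elements = [6, 28, 30, 26, 10]` → elements = [6, 28, 30, 26, 10]
`elements.insert(3, 80)` → elements = [6, 28, 30, 80, 26, 10]
`result = elements[4]` → result = 26
So result = 26

Answer: 26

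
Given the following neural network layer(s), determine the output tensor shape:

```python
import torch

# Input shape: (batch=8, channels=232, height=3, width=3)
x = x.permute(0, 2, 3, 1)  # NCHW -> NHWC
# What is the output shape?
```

Input: (8, 232, 3, 3) -> Output: (8, 3, 3, 232)

Answer: (8, 3, 3, 232)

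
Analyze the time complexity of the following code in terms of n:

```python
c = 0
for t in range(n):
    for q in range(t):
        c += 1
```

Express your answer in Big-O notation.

Each loop level contributes: n × n. Multiplying the contributions gives O(n^2).

Answer: O(n^2)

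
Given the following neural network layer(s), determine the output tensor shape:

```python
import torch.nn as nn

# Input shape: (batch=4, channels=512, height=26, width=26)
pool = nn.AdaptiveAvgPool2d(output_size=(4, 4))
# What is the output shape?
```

Input: (4, 512, 26, 26) -> Output: (4, 512, 4, 4)

Answer: (4, 512, 4, 4)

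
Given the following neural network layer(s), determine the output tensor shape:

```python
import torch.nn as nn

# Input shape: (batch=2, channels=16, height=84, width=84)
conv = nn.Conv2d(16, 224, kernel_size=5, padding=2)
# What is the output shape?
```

Input: (2, 16, 84, 84) -> Output: (2, 224, 84, 84)

Answer: (2, 224, 84, 84)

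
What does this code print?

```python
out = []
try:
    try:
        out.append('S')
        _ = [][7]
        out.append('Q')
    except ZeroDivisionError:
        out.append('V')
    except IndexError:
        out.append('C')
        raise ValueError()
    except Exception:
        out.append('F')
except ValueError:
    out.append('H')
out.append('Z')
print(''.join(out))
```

Execution trace: 'S' (inner try body) → 'C' (inner except IndexError) → 'H' (outer except ValueError) → 'Z' (after the try/except). Output: SCHZ

Answer: SCHZ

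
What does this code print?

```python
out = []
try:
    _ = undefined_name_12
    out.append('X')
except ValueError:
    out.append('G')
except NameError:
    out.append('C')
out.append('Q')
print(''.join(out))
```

Execution trace: 'C' (except NameError) → 'Q' (after the try/except). Output: CQ

Answer: CQ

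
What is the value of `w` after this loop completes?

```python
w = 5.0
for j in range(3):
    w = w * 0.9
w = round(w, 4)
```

Exponential decay: 5.0 * 0.9^3
`w` takes the values: 5.0 → 4.5 → 4.05 → 3.645

Answer: 3.645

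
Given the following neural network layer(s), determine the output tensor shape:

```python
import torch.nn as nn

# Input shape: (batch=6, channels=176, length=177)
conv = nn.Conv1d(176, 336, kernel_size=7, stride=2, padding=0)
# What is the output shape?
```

Input: (6, 176, 177) -> Output: (6, 336, 86)

Answer: (6, 336, 86)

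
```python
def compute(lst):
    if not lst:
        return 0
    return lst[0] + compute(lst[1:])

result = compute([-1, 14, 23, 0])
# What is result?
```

(-1) + 14 + 23 + 0 + 0 = 36

Answer: 36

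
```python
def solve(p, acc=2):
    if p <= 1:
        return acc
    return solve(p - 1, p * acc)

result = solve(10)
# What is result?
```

Accumulator trace (n, acc): (10, 2) -> (9, 20) -> (8, 180) -> (7, 1440) -> (6, 10080) -> (5, 60480) -> (4, 302400) -> (3, 1209600) -> (2, 3628800) -> (1, 7257600) -> return 7257600

Answer: 7257600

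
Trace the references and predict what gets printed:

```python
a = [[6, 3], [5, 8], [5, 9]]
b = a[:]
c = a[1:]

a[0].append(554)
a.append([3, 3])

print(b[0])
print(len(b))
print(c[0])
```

Key concept: slice with nested mutation.
Step by step:
`a = [[6, 3], [5, 8], [5, 9]]` → a = [[6, 3], [5, 8], [5, 9]]
`b = a[:]` → b = [[6, 3], [5, 8], [5, 9]]
`c = a[1:]` → c = [[5, 8], [5, 9]]
`a[0].append(554)` → a = [[6, 3, 554], [5, 8], [5, 9]]; b = [[6, 3, 554], [5, 8], [5, 9]]
`a.append([3, 3])` → a = [[6, 3, 554], [5, 8], [5, 9], [3, 3]]
`print(b[0])` → prints [6, 3, 554]
`print(len(b))` → prints 3
`print(c[0])` → prints [5, 8]

Answer:
[6, 3, 554]
3
[5, 8]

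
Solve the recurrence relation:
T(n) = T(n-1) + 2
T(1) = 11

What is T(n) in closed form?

Unrolling: T(n) = T(1) + 2·(n-1) = 11 + 2(n-1) = 2n + 9.

Answer: T(n) = 2n + 9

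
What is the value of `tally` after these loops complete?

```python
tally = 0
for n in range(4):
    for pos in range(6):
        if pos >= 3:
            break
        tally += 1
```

Inner breaks at 3, outer runs 4 times
`tally` takes the values: 0 → 1 → 2 → 3 → 4 → 5 → 6 → 7 → 8 → 9 → 10 → 11 → 12

Answer: 12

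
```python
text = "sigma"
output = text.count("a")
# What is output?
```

Trace:
`text = "sigma"` → text = 'sigma'
`output = text.count("a")` → output = 1
So output = 1

Answer: 1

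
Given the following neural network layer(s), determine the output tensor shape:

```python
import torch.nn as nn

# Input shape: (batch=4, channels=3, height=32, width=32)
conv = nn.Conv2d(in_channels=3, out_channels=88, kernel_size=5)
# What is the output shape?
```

Input: (4, 3, 32, 32) -> Output: (4, 88, 28, 28)

Answer: (4, 88, 28, 28)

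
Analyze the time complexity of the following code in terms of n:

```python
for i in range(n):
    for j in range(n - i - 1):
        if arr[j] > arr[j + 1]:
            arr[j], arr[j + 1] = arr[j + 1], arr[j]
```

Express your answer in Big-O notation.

This is Bubble sort. Time complexity: O(n²).

Answer: O(n²)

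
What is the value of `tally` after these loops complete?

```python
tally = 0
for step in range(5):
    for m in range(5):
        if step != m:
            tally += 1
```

5² - 5 (exclude diagonal)
`tally` takes the values: 0 → 1 → 2 → 3 → 4 → 5 → 6 → 7 → 8 → 9 → 10 → 11 → 12 → 13 → 14 → 15 → 16 → 17 → 18 → 19 → 20

Answer: 20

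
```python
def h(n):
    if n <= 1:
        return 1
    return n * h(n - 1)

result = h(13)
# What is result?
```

h(13) = 13 * 12 * 11 * 10 * 9 * 8 * 7 * 6 * 5 * 4 * 3 * 2 * 1 = 6227020800

Answer: 6227020800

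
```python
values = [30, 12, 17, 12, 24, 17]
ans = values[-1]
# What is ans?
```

Trace:
`values = [30, 12, 17, 12, 24, 17]` → values = [30, 12, 17, 12, 24, 17]
`ans = values[-1]` → ans = 17
So ans = 17

Answer: 17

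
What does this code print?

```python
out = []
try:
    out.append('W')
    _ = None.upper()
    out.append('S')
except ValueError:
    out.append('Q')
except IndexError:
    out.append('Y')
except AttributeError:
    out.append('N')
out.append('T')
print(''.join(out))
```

Execution trace: 'W' (try body) → 'N' (except AttributeError) → 'T' (after the try/except). Output: WNT

Answer: WNT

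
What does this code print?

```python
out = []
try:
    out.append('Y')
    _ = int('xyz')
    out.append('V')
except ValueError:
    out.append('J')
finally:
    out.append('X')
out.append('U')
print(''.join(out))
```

Execution trace: 'Y' (try body) → 'J' (except ValueError) → 'X' (finally) → 'U' (after the try/except). Output: YJXU

Answer: YJXU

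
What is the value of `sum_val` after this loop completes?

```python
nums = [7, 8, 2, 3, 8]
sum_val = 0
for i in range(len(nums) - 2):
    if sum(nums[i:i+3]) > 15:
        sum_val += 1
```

Count windows with sum > 15
`sum_val` takes the values: 0 → 1

Answer: 1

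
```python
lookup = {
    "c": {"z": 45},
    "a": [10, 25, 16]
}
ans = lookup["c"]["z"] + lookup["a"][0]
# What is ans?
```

Trace:
`lookup = { ...` → lookup = {'c': {'z': 45}, 'a': [10, 25, 16]}
`ans = lookup["c"]["z"] + lookup["a"][0]` → ans = 55
So ans = 55

Answer: 55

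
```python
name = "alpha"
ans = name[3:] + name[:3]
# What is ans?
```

Trace:
`name = "alpha"` → name = 'alpha'
`ans = name[3:] + name[:3]` → ans = 'haalp'
So ans = 'haalp'

Answer: 'haalp'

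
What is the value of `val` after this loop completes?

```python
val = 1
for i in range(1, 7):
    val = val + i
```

Start at 1, add 1 through 6
`val` takes the values: 1 → 2 → 4 → 7 → 11 → 16 → 22

Answer: 22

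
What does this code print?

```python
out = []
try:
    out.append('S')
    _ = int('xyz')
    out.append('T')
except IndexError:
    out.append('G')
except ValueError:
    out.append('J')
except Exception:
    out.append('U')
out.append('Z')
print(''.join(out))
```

Execution trace: 'S' (try body) → 'J' (except ValueError) → 'Z' (after the try/except). Output: SJZ

Answer: SJZ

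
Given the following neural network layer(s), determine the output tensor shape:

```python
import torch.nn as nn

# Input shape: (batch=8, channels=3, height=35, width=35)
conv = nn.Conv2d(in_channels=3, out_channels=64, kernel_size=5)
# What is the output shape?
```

Input: (8, 3, 35, 35) -> Output: (8, 64, 31, 31)

Answer: (8, 64, 31, 31)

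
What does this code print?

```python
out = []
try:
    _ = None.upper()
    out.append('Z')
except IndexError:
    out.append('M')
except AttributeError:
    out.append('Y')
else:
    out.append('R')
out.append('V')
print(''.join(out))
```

Execution trace: 'Y' (except AttributeError) → 'V' (after the try/except). Output: YV

Answer: YV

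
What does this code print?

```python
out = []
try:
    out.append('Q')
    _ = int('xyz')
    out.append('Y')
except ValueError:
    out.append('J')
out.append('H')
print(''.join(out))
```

Execution trace: 'Q' (try body) → 'J' (except ValueError) → 'H' (after the try/except). Output: QJH

Answer: QJH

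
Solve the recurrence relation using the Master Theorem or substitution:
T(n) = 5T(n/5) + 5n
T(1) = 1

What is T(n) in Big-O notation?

By Master Theorem: a=5, b=5, f(n)=5n. Since log_5(5) = 1 and f(n) = Θ(n^1), Case 2 applies. T(n) = O(n log n).

Answer: O(n log n)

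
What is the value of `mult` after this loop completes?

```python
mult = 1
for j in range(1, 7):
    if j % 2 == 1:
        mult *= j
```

Product of odd numbers 1 to 6
`mult` takes the values: 1 → 3 → 15

Answer: 15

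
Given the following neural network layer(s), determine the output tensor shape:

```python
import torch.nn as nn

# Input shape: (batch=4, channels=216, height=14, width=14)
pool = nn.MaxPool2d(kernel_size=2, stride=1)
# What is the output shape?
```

Input: (4, 216, 14, 14) -> Output: (4, 216, 13, 13)

Answer: (4, 216, 13, 13)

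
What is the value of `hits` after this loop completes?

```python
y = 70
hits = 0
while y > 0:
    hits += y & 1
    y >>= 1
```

Count set bits in 70 (binary: 0b1000110)
`hits` takes the values: 0 → 1 → 2 → 3

Answer: 3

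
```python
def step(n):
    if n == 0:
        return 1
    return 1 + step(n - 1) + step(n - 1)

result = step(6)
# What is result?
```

step(n) = 1 + 2·step(n-1), step(0)=1. Closed form: (1+1)·2^6 - 1 = 127.

Answer: 127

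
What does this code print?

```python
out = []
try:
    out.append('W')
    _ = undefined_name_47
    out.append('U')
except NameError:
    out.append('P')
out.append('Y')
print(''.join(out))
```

Execution trace: 'W' (try body) → 'P' (except NameError) → 'Y' (after the try/except). Output: WPY

Answer: WPY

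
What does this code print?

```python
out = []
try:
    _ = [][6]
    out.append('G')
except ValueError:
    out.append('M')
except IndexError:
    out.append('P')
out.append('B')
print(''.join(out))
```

Execution trace: 'P' (except IndexError) → 'B' (after the try/except). Output: PB

Answer: PB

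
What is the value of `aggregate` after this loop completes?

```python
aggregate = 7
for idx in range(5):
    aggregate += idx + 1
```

Start at 7, add 1 to 5 = 22
`aggregate` takes the values: 7 → 8 → 10 → 13 → 17 → 22

Answer: 22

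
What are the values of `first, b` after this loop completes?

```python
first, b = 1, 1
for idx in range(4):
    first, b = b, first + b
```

Fibonacci: after 4 iterations
`first, b` takes the values: (1, 1) → (1, 2) → (2, 3) → (3, 5) → (5, 8)

Answer: 5, 8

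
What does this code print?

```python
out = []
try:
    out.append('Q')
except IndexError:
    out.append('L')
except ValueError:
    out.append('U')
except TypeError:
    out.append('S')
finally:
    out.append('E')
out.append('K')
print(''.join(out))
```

Execution trace: 'Q' (try body, no exception) → 'E' (finally) → 'K' (after the try/except). Output: QEK

Answer: QEK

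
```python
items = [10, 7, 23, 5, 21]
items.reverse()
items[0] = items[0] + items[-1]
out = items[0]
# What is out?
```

Trace:
`items = [10, 7, 23, 5, 21]` → items = [10, 7, 23, 5, 21]
`items.reverse()` → items = [21, 5, 23, 7, 10]
`items[0] = items[0] + items[-1]` → items = [31, 5, 23, 7, 10]
`out = items[0]` → out = 31
So out = 31

Answer: 31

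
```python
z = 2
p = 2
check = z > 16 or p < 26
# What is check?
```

Trace:
`z = 2` → z = 2
`p = 2` → p = 2
`check = z > 16 or p < 26` → check = True
So check = True

Answer: True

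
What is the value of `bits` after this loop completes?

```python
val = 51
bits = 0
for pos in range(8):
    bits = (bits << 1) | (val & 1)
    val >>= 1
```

Reverse lowest 8 bits of 51
`bits` takes the values: 0 → 1 → 3 → 6 → 12 → 25 → 51 → 102 → 204

Answer: 204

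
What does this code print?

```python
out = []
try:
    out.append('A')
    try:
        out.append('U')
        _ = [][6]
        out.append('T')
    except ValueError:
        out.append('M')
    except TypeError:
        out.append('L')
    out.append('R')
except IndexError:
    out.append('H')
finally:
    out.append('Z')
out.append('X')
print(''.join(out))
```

Execution trace: 'A' (try body) → 'U' (inner try body) → 'H' (except IndexError) → 'Z' (finally) → 'X' (after the try/except). Output: AUHZX

Answer: AUHZX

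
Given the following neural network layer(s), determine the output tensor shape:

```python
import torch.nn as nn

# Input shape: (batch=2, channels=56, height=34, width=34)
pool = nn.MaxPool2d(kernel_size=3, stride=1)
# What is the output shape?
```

Input: (2, 56, 34, 34) -> Output: (2, 56, 32, 32)

Answer: (2, 56, 32, 32)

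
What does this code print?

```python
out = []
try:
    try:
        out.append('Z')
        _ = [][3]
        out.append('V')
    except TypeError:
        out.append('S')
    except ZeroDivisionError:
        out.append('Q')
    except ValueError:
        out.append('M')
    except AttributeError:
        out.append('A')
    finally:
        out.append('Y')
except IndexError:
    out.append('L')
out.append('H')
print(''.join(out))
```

Execution trace: 'Z' (try body) → 'Y' (finally) → 'L' (outer except IndexError) → 'H' (after the try/except). Output: ZYLH

Answer: ZYLH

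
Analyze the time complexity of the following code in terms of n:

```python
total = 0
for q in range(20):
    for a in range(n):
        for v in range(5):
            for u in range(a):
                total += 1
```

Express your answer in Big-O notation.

Each loop level contributes: 1 × n × 1 × n. Multiplying the contributions gives O(n^2).

Answer: O(n^2)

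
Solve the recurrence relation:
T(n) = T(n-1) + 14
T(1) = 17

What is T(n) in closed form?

Unrolling: T(n) = T(1) + 14·(n-1) = 17 + 14(n-1) = 14n + 3.

Answer: T(n) = 14n + 3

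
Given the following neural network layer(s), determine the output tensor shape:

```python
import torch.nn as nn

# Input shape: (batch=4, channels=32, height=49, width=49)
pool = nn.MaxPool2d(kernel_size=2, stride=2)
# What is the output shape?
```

Input: (4, 32, 49, 49) -> Output: (4, 32, 24, 24)

Answer: (4, 32, 24, 24)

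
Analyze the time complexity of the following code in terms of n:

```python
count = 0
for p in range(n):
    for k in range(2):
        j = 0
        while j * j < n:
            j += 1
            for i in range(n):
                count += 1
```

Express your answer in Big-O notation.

Each loop level contributes: n × 1 × √n × n. Multiplying the contributions gives O(n^2√n).

Answer: O(n^2√n)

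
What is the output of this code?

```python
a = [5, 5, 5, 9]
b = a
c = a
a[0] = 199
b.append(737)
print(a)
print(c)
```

Key concept: multiple aliases.
Step by step:
`a = [5, 5, 5, 9]` → a = [5, 5, 5, 9]
`b = a` → b = [5, 5, 5, 9] (same object as a)
`c = a` → c = [5, 5, 5, 9] (same object as a, b)
`a[0] = 199` → a = [199, 5, 5, 9] (same object as b, c); b = [199, 5, 5, 9] (same object as a, c); c = [199, 5, 5, 9] (same object as a, b)
`b.append(737)` → a = [199, 5, 5, 9, 737] (same object as b, c); b = [199, 5, 5, 9, 737] (same object as a, c); c = [199, 5, 5, 9, 737] (same object as a, b)
`print(a)` → prints [199, 5, 5, 9, 737]
`print(c)` → prints [199, 5, 5, 9, 737]

Answer:
[199, 5, 5, 9, 737]
[199, 5, 5, 9, 737]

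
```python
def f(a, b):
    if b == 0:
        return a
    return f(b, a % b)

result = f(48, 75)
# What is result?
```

f(48, 75) -> f(75, 48) -> f(48, 27) -> f(27, 21) -> f(21, 6) -> f(6, 3) -> f(3, 0) -> 3

Answer: 3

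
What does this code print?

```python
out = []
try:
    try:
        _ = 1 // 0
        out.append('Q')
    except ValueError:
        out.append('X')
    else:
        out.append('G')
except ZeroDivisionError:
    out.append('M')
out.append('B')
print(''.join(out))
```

Execution trace: 'M' (outer except ZeroDivisionError) → 'B' (after the try/except). Output: MB

Answer: MB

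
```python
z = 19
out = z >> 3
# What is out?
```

Trace:
`z = 19` → z = 19
`out = z >> 3` → out = 2
So out = 2

Answer: 2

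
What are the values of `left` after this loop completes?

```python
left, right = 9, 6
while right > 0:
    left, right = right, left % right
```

GCD of 9 and 6
`left` takes the values: 9 → 6 → 3

Answer: 3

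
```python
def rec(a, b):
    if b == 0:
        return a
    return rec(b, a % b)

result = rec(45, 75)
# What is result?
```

rec(45, 75) -> rec(75, 45) -> rec(45, 30) -> rec(30, 15) -> rec(15, 0) -> 15

Answer: 15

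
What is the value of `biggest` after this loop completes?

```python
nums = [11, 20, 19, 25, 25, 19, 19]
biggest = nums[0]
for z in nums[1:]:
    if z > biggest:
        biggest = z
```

Maximum of [11, 20, 19, 25, 25, 19, 19]
`biggest` takes the values: 11 → 20 → 25

Answer: 25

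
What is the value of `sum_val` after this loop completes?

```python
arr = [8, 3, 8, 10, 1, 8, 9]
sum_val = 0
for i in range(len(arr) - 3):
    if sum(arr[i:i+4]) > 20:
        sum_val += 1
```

Count windows with sum > 20
`sum_val` takes the values: 0 → 1 → 2 → 3 → 4

Answer: 4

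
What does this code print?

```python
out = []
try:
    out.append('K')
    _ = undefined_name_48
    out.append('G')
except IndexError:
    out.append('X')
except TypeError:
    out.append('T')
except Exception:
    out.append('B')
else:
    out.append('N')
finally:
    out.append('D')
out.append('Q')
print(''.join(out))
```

Execution trace: 'K' (try body) → 'B' (except Exception) → 'D' (finally) → 'Q' (after the try/except). Output: KBDQ

Answer: KBDQ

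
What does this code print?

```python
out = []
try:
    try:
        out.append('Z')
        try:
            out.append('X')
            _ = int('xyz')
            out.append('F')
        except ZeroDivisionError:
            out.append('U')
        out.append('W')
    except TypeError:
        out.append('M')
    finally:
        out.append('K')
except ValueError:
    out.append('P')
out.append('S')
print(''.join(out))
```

Execution trace: 'Z' (try body) → 'X' (inner try body) → 'K' (finally) → 'P' (outer except ValueError) → 'S' (after the try/except). Output: ZXKPS

Answer: ZXKPS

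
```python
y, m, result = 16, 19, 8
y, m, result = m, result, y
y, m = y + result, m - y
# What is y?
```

Trace:
`y, m, result = 16, 19, 8` → y = 16; m = 19; result = 8
`y, m, result = m, result, y` → y = 19; m = 8; result = 16
`y, m = y + result, m - y` → y = 35; m = -11
So y = 35

Answer: 35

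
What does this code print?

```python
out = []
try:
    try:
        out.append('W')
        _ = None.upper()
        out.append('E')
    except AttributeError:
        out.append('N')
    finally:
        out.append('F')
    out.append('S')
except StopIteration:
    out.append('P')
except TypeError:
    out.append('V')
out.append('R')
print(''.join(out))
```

Execution trace: 'W' (inner try body) → 'N' (inner except AttributeError) → 'F' (inner finally) → 'S' (try body, no exception) → 'R' (after the try/except). Output: WNFSR

Answer: WNFSR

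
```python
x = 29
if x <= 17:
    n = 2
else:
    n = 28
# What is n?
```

Trace:
`x = 29` → x = 29
`if x <= 17: ...` → x <= 17 is False, take else branch → n = 28
So n = 28

Answer: 28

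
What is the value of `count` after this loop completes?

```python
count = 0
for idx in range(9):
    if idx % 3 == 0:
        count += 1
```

Count numbers divisible by 3 in range(9)
`count` takes the values: 0 → 1 → 2 → 3

Answer: 3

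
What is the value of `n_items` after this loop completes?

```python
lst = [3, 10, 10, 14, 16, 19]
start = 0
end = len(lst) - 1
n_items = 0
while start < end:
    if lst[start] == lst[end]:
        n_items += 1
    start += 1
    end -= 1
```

Count matching pairs from ends
`n_items` takes the values: 0

Answer: 0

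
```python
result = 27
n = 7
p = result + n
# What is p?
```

Trace:
`result = 27` → result = 27
`n = 7` → n = 7
`p = result + n` → p = 34
So p = 34

Answer: 34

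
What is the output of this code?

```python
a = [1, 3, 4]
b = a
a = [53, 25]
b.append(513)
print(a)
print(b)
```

Key concept: rebinding vs mutation: a is rebound to a new list, b still points at the original.
Step by step:
`a = [1, 3, 4]` → a = [1, 3, 4]
`b = a` → b = [1, 3, 4] (same object as a)
`a = [53, 25]` → a = [53, 25]
`b.append(513)` → b = [1, 3, 4, 513]
`print(a)` → prints [53, 25]
`print(b)` → prints [1, 3, 4, 513]

Answer:
[53, 25]
[1, 3, 4, 513]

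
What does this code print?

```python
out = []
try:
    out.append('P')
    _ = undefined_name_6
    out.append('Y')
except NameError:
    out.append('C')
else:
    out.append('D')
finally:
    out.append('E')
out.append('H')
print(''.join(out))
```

Execution trace: 'P' (try body) → 'C' (except NameError) → 'E' (finally) → 'H' (after the try/except). Output: PCEH

Answer: PCEH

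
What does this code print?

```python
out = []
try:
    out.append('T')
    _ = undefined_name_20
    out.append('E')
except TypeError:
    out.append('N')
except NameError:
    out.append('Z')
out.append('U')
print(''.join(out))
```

Execution trace: 'T' (try body) → 'Z' (except NameError) → 'U' (after the try/except). Output: TZU

Answer: TZU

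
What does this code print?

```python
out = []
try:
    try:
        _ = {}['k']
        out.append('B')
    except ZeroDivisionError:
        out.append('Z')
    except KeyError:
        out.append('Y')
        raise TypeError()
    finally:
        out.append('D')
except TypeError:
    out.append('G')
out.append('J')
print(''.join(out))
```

Execution trace: 'Y' (except KeyError) → 'D' (finally) → 'G' (outer except TypeError) → 'J' (after the try/except). Output: YDGJ

Answer: YDGJ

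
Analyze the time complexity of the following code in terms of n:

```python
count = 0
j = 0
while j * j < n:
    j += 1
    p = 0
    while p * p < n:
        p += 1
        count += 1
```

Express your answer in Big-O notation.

Each loop level contributes: √n × √n. Multiplying the contributions gives O(n).

Answer: O(n)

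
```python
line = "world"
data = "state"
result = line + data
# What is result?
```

Trace:
`line = "world"` → line = 'world'
`data = "state"` → data = 'state'
`result = line + data` → result = 'worldstate'
So result = 'worldstate'

Answer: 'worldstate'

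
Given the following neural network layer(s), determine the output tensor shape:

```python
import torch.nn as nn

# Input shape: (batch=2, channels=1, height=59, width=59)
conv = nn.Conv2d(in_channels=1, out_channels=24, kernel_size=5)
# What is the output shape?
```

Input: (2, 1, 59, 59) -> Output: (2, 24, 55, 55)

Answer: (2, 24, 55, 55)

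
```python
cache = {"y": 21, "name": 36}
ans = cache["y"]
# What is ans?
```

Trace:
`cache = {"y": 21, "name": 36}` → cache = {'y': 21, 'name': 36}
`ans = cache["y"]` → ans = 21
So ans = 21

Answer: 21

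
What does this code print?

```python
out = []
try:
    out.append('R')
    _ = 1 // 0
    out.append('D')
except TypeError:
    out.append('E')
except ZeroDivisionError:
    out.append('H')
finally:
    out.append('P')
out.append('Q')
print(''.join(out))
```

Execution trace: 'R' (try body) → 'H' (except ZeroDivisionError) → 'P' (finally) → 'Q' (after the try/except). Output: RHPQ

Answer: RHPQ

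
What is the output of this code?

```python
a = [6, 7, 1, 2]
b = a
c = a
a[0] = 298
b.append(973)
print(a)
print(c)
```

Key concept: multiple aliases.
Step by step:
`a = [6, 7, 1, 2]` → a = [6, 7, 1, 2]
`b = a` → b = [6, 7, 1, 2] (same object as a)
`c = a` → c = [6, 7, 1, 2] (same object as a, b)
`a[0] = 298` → a = [298, 7, 1, 2] (same object as b, c); b = [298, 7, 1, 2] (same object as a, c); c = [298, 7, 1, 2] (same object as a, b)
`b.append(973)` → a = [298, 7, 1, 2, 973] (same object as b, c); b = [298, 7, 1, 2, 973] (same object as a, c); c = [298, 7, 1, 2, 973] (same object as a, b)
`print(a)` → prints [298, 7, 1, 2, 973]
`print(c)` → prints [298, 7, 1, 2, 973]

Answer:
[298, 7, 1, 2, 973]
[298, 7, 1, 2, 973]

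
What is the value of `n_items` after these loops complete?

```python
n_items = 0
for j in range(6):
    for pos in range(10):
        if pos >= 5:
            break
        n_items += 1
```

Inner breaks at 5, outer runs 6 times
`n_items` takes the values: 0 → 1 → 2 → 3 → 4 → 5 → 6 → 7 → 8 → 9 → 10 → 11 → 12 → 13 → 14 → 15 → 16 → 17 → 18 → 19 → 20 → 21 → 22 → 23 → 24 → 25 → 26 → 27 → 28 → 29 → 30

Answer: 30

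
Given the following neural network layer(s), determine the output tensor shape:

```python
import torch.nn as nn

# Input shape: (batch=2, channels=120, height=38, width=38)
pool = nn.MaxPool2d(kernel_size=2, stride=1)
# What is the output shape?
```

Input: (2, 120, 38, 38) -> Output: (2, 120, 37, 37)

Answer: (2, 120, 37, 37)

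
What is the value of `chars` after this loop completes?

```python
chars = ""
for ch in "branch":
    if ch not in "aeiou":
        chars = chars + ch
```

Remove vowels from 'branch'
`chars` takes the values: "" → "b" → "br" → "brn" → "brnc" → "brnch"

Answer: "brnch"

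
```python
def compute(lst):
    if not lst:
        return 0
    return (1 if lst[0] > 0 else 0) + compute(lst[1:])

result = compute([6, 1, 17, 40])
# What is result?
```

Count of positive elements in [6, 1, 17, 40] = 4

Answer: 4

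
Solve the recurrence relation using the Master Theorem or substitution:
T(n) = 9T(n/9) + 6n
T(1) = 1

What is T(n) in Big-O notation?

By Master Theorem: a=9, b=9, f(n)=6n. Since log_9(9) = 1 and f(n) = Θ(n^1), Case 2 applies. T(n) = O(n log n).

Answer: O(n log n)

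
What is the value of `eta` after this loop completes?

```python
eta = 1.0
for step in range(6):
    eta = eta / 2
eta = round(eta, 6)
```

Halving LR 6 times: 1 / 2^6
`eta` takes the values: 1.0 → 0.5 → 0.25 → 0.125 → 0.0625 → 0.03125 → 0.015625

Answer: 0.015625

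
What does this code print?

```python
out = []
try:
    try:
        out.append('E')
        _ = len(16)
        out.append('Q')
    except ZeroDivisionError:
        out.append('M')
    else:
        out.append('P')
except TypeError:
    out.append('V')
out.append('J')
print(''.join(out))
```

Execution trace: 'E' (try body) → 'V' (outer except TypeError) → 'J' (after the try/except). Output: EVJ

Answer: EVJ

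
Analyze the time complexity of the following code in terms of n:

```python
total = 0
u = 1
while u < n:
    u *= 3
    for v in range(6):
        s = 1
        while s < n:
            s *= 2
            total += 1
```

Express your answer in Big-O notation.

Each loop level contributes: log n × 1 × log n. Multiplying the contributions gives O(log² n).

Answer: O(log² n)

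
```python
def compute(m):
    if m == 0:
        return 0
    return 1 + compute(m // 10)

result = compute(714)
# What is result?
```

Count of digits of 714: 3

Answer: 3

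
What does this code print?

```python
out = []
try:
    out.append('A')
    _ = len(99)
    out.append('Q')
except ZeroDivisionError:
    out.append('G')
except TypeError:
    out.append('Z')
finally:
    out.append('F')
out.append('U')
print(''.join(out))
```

Execution trace: 'A' (try body) → 'Z' (except TypeError) → 'F' (finally) → 'U' (after the try/except). Output: AZFU

Answer: AZFU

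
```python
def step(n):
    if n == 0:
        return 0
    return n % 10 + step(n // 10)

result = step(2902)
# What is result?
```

Sum of digits of 2902: 2 + 0 + 9 + 2 = 13

Answer: 13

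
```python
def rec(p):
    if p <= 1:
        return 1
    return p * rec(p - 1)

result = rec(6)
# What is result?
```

rec(6) = 6 * 5 * 4 * 3 * 2 * 1 = 720

Answer: 720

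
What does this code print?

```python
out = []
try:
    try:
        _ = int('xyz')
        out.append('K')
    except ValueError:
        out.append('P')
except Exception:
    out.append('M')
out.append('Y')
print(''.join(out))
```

Execution trace: 'P' (inner except ValueError) → 'Y' (after the try/except). Output: PY

Answer: PY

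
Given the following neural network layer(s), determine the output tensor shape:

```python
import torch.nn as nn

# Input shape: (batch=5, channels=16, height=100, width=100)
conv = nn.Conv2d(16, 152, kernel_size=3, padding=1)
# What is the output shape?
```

Input: (5, 16, 100, 100) -> Output: (5, 152, 100, 100)

Answer: (5, 152, 100, 100)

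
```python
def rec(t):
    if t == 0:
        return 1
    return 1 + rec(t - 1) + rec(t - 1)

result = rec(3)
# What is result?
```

rec(t) = 1 + 2·rec(t-1), rec(0)=1. Closed form: (1+1)·2^3 - 1 = 15.

Answer: 15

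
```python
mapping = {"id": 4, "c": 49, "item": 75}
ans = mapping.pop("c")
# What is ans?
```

Trace:
`mapping = {"id": 4, "c": 49, "item": 75}` → mapping = {'id': 4, 'c': 49, 'item': 75}
`ans = mapping.pop("c")` → mapping = {'id': 4, 'item': 75}; ans = 49
So ans = 49

Answer: 49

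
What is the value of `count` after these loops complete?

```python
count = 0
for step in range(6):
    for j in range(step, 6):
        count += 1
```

Upper triangle: 6 + 5 + ... + 1
`count` takes the values: 0 → 1 → 2 → 3 → 4 → 5 → 6 → 7 → 8 → 9 → 10 → 11 → 12 → 13 → 14 → 15 → 16 → 17 → 18 → 19 → 20 → 21

Answer: 21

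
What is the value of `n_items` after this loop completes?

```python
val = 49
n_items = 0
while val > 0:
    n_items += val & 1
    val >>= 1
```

Count set bits in 49 (binary: 0b110001)
`n_items` takes the values: 0 → 1 → 2 → 3

Answer: 3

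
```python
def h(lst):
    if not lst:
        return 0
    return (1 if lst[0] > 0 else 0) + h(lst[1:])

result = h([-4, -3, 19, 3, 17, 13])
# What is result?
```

Count of positive elements in [-4, -3, 19, 3, 17, 13] = 4

Answer: 4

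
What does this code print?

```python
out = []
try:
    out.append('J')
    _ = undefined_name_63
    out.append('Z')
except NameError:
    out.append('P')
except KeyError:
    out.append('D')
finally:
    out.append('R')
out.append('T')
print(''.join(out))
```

Execution trace: 'J' (try body) → 'P' (except NameError) → 'R' (finally) → 'T' (after the try/except). Output: JPRT

Answer: JPRT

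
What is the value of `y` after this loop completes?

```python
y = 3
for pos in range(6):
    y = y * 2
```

Multiply by 2, 6 times: 3 * 2^6 = 192
`y` takes the values: 3 → 6 → 12 → 24 → 48 → 96 → 192

Answer: 192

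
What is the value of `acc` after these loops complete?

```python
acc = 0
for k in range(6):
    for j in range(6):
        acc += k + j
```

Sum of all k+j for k,j in 6x6
`acc` takes the values: 0 → 1 → 3 → 6 → 10 → 15 → 16 → 18 → 21 → 25 → 30 → 36 → 38 → 41 → 45 → 50 → 56 → 63 → 66 → 70 → 75 → 81 → 88 → 96 → 100 → 105 → 111 → 118 → 126 → 135 → 140 → 146 → 153 → 161 → 170 → 180

Answer: 180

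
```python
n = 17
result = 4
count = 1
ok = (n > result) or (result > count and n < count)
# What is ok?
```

Trace:
`n = 17` → n = 17
`result = 4` → result = 4
`count = 1` → count = 1
`ok = (n > result) or (result > count and n < count)` → ok = True
So ok = True

Answer: True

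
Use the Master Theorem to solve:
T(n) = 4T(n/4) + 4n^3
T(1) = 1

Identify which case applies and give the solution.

a=4, b=4, f(n)=4n^3. log_4(4) = 1. Since c=3 > 1 and the regularity condition holds (4(n/4)^3 = (4/4^3)n^3 with 4/4^3 < 1), Case 3 applies: T(n) = Θ(f(n)) = O(n^3).

Answer: O(n^3) - Case 3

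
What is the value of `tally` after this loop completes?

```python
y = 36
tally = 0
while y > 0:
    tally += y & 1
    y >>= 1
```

Count set bits in 36 (binary: 0b100100)
`tally` takes the values: 0 → 1 → 2

Answer: 2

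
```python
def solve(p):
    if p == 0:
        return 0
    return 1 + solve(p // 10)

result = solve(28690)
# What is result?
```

Count of digits of 28690: 5

Answer: 5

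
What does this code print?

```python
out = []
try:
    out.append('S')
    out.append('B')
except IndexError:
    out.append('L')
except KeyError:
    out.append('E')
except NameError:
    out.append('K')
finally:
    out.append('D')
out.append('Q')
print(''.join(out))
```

Execution trace: 'S' (try body) → 'B' (try body, no exception) → 'D' (finally) → 'Q' (after the try/except). Output: SBDQ

Answer: SBDQ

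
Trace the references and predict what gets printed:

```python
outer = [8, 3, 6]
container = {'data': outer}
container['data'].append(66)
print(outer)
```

Key concept: dict holds reference to list.
Step by step:
`outer = [8, 3, 6]` → outer = [8, 3, 6]
`container = {'data': outer}` → container = {'data': [8, 3, 6]}
`container['data'].append(66)` → outer = [8, 3, 6, 66]; container = {'data': [8, 3, 6, 66]}
`print(outer)` → prints [8, 3, 6, 66]

Answer: [8, 3, 6, 66]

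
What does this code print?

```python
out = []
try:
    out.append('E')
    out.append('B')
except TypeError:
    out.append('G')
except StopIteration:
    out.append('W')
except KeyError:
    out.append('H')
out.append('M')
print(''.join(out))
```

Execution trace: 'E' (try body) → 'B' (try body, no exception) → 'M' (after the try/except). Output: EBM

Answer: EBM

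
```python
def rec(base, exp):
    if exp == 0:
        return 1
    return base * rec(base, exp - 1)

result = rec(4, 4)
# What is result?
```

rec(4, 4) = 4 * 4 * 4 * 4 = 256

Answer: 256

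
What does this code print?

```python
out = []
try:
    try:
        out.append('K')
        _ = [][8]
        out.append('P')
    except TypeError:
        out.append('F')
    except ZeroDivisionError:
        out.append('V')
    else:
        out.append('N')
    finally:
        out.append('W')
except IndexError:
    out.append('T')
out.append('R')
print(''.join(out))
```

Execution trace: 'K' (inner try body) → 'W' (inner finally) → 'T' (outer except IndexError) → 'R' (after the try/except). Output: KWTR

Answer: KWTR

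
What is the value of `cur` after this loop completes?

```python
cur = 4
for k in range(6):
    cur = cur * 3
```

Multiply by 3, 6 times: 4 * 3^6 = 2916
`cur` takes the values: 4 → 12 → 36 → 108 → 324 → 972 → 2916

Answer: 2916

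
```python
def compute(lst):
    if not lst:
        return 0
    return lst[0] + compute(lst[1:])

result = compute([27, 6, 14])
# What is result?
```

27 + 6 + 14 + 0 = 47

Answer: 47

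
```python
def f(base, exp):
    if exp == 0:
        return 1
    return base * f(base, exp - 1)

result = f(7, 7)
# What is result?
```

f(7, 7) = 7 * 7 * 7 * 7 * 7 * 7 * 7 = 823543

Answer: 823543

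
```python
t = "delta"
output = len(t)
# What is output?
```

Trace:
`t = "delta"` → t = 'delta'
`output = len(t)` → output = 5
So output = 5

Answer: 5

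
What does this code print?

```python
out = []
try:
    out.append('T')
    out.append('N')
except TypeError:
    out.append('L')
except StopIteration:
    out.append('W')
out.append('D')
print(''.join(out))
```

Execution trace: 'T' (try body) → 'N' (try body, no exception) → 'D' (after the try/except). Output: TND

Answer: TND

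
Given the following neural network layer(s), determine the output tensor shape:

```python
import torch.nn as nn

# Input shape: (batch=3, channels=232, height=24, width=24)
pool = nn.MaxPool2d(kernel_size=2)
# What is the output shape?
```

Input: (3, 232, 24, 24) -> Output: (3, 232, 12, 12)

Answer: (3, 232, 12, 12)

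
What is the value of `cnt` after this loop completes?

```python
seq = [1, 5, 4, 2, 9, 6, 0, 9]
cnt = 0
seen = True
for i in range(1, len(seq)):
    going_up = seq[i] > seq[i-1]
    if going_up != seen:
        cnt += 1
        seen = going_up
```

Count direction changes in [1, 5, 4, 2, 9, 6, 0, 9]
`cnt` takes the values: 0 → 1 → 2 → 3 → 4

Answer: 4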